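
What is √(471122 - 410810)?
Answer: 2*√15078 ≈ 245.58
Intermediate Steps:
√(471122 - 410810) = √60312 = 2*√15078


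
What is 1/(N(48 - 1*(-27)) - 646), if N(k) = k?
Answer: -1/571 ≈ -0.0017513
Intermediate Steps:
1/(N(48 - 1*(-27)) - 646) = 1/((48 - 1*(-27)) - 646) = 1/((48 + 27) - 646) = 1/(75 - 646) = 1/(-571) = -1/571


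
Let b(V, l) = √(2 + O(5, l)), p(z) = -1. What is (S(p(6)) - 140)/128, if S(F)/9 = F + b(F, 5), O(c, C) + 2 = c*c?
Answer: -13/16 ≈ -0.81250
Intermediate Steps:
O(c, C) = -2 + c² (O(c, C) = -2 + c*c = -2 + c²)
b(V, l) = 5 (b(V, l) = √(2 + (-2 + 5²)) = √(2 + (-2 + 25)) = √(2 + 23) = √25 = 5)
S(F) = 45 + 9*F (S(F) = 9*(F + 5) = 9*(5 + F) = 45 + 9*F)
(S(p(6)) - 140)/128 = ((45 + 9*(-1)) - 140)/128 = ((45 - 9) - 140)*(1/128) = (36 - 140)*(1/128) = -104*1/128 = -13/16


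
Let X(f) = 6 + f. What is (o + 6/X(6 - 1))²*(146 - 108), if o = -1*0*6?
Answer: 1368/121 ≈ 11.306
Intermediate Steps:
o = 0 (o = 0*6 = 0)
(o + 6/X(6 - 1))²*(146 - 108) = (0 + 6/(6 + (6 - 1)))²*(146 - 108) = (0 + 6/(6 + 5))²*38 = (0 + 6/11)²*38 = (6/11)²*38 = (36/121)*38 = 1368/121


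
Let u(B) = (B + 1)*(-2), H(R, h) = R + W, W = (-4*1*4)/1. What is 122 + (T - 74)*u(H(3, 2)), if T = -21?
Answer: -2158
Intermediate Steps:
W = -16 (W = -4*4*1 = -16*1 = -16)
H(R, h) = -16 + R (H(R, h) = R - 16 = -16 + R)
u(B) = -2 - 2*B (u(B) = (1 + B)*(-2) = -2 - 2*B)
122 + (T - 74)*u(H(3, 2)) = 122 + (-21 - 74)*(-2 - 2*(-16 + 3)) = 122 - 95*(-2 - 2*(-13)) = 122 - 95*(-2 + 26) = 122 - 95*24 = 122 - 2280 = -2158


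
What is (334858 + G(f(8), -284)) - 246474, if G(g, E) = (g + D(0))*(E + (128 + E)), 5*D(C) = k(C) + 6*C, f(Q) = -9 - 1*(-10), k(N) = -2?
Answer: 88120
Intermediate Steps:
f(Q) = 1 (f(Q) = -9 + 10 = 1)
D(C) = -2/5 + 6*C/5 (D(C) = (-2 + 6*C)/5 = -2/5 + 6*C/5)
G(g, E) = (128 + 2*E)*(-2/5 + g) (G(g, E) = (g + (-2/5 + (6/5)*0))*(E + (128 + E)) = (g + (-2/5 + 0))*(128 + 2*E) = (g - 2/5)*(128 + 2*E) = (-2/5 + g)*(128 + 2*E) = (128 + 2*E)*(-2/5 + g))
(334858 + G(f(8), -284)) - 246474 = (334858 + (-256/5 + 128*1 - 4/5*(-284) + 2*(-284)*1)) - 246474 = (334858 + (-256/5 + 128 + 1136/5 - 568)) - 246474 = (334858 - 264) - 246474 = 334594 - 246474 = 88120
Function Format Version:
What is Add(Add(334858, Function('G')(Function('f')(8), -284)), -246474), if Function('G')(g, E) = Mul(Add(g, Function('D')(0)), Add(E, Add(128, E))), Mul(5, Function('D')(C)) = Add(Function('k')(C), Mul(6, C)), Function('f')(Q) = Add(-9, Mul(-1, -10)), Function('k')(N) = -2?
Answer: 88120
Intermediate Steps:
Function('f')(Q) = 1 (Function('f')(Q) = Add(-9, 10) = 1)
Function('D')(C) = Add(Rational(-2, 5), Mul(Rational(6, 5), C)) (Function('D')(C) = Mul(Rational(1, 5), Add(-2, Mul(6, C))) = Add(Rational(-2, 5), Mul(Rational(6, 5), C)))
Function('G')(g, E) = Mul(Add(128, Mul(2, E)), Add(Rational(-2, 5), g)) (Function('G')(g, E) = Mul(Add(g, Add(Rational(-2, 5), Mul(Rational(6, 5), 0))), Add(E, Add(128, E))) = Mul(Add(g, Add(Rational(-2, 5), 0)), Add(128, Mul(2, E))) = Mul(Add(g, Rational(-2, 5)), Add(128, Mul(2, E))) = Mul(Add(Rational(-2, 5), g), Add(128, Mul(2, E))) = Mul(Add(128, Mul(2, E)), Add(Rational(-2, 5), g)))
Add(Add(334858, Function('G')(Function('f')(8), -284)), -246474) = Add(Add(334858, Add(Rational(-256, 5), Mul(128, 1), Mul(Rational(-4, 5), -284), Mul(2, -284, 1))), -246474) = Add(Add(334858, Add(Rational(-256, 5), 128, Rational(1136, 5), -568)), -246474) = Add(Add(334858, -264), -246474) = Add(334594, -246474) = 88120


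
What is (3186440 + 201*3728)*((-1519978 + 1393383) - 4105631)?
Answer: -16657059659568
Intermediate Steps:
(3186440 + 201*3728)*((-1519978 + 1393383) - 4105631) = (3186440 + 749328)*(-126595 - 4105631) = 3935768*(-4232226) = -16657059659568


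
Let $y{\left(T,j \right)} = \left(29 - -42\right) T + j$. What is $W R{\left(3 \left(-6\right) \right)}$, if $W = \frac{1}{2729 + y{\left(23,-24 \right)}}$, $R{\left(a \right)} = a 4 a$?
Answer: $\frac{72}{241} \approx 0.29876$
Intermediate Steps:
$y{\left(T,j \right)} = j + 71 T$ ($y{\left(T,j \right)} = \left(29 + 42\right) T + j = 71 T + j = j + 71 T$)
$R{\left(a \right)} = 4 a^{2}$ ($R{\left(a \right)} = 4 a a = 4 a^{2}$)
$W = \frac{1}{4338}$ ($W = \frac{1}{2729 + \left(-24 + 71 \cdot 23\right)} = \frac{1}{2729 + \left(-24 + 1633\right)} = \frac{1}{2729 + 1609} = \frac{1}{4338} \approx 0.00023052$)
$W R{\left(3 \left(-6\right) \right)} = \frac{4 \left(3 \left(-6\right)\right)^{2}}{4338} = \frac{4 \left(-18\right)^{2}}{4338} = \frac{4 \cdot 324}{4338} = \frac{1}{4338} \cdot 1296 = \frac{72}{241}$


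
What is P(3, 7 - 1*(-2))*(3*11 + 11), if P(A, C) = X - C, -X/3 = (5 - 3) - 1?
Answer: -528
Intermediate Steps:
X = -3 (X = -3*((5 - 3) - 1) = -3*(2 - 1) = -3*1 = -3)
P(A, C) = -3 - C
P(3, 7 - 1*(-2))*(3*11 + 11) = (-3 - (7 - 1*(-2)))*(3*11 + 11) = (-3 - (7 + 2))*(33 + 11) = (-3 - 1*9)*44 = (-3 - 9)*44 = -12*44 = -528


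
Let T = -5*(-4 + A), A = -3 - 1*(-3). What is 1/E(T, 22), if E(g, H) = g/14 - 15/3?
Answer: -7/25 ≈ -0.28000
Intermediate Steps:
A = 0 (A = -3 + 3 = 0)
T = 20 (T = -5*(-4 + 0) = -5*(-4) = 20)
E(g, H) = -5 + g/14 (E(g, H) = g*(1/14) - 15*⅓ = g/14 - 5 = -5 + g/14)
1/E(T, 22) = 1/(-5 + (1/14)*20) = 1/(-5 + 10/7) = 1/(-25/7) = -7/25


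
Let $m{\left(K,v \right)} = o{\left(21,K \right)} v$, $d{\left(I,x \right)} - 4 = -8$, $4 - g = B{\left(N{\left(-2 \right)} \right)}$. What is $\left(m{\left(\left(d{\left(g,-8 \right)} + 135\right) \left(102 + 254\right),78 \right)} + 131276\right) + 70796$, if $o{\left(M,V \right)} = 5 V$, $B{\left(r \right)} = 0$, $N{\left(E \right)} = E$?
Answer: $18390112$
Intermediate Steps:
$g = 4$ ($g = 4 - 0 = 4 + 0 = 4$)
$d{\left(I,x \right)} = -4$ ($d{\left(I,x \right)} = 4 - 8 = -4$)
$m{\left(K,v \right)} = 5 K v$
$\left(m{\left(\left(d{\left(g,-8 \right)} + 135\right) \left(102 + 254\right),78 \right)} + 131276\right) + 70796 = \left(5 \left(-4 + 135\right) \left(102 + 254\right) 78 + 131276\right) + 70796 = \left(5 \cdot 131 \cdot 356 \cdot 78 + 131276\right) + 70796 = \left(5 \cdot 46636 \cdot 78 + 131276\right) + 70796 = \left(18188040 + 131276\right) + 70796 = 18319316 + 70796 = 18390112$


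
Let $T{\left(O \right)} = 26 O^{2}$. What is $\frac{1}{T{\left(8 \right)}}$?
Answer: $\frac{1}{1664} \approx 0.00060096$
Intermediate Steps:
$\frac{1}{T{\left(8 \right)}} = \frac{1}{26 \cdot 8^{2}} = \frac{1}{26 \cdot 64} = \frac{1}{1664}$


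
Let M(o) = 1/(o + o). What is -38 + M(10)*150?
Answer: -61/2 ≈ -30.500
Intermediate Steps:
M(o) = 1/(2*o)
-38 + M(10)*150 = -38 + ((½)/10)*150 = -38 + ((½)*(⅒))*150 = -38 + (1/20)*150 = -38 + 15/2 = -61/2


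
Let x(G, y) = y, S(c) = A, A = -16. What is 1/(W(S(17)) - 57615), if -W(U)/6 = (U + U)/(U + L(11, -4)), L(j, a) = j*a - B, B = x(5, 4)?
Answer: -1/57618 ≈ -1.7356e-5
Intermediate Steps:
S(c) = -16
B = 4
L(j, a) = -4 + a*j (L(j, a) = j*a - 1*4 = a*j - 4 = -4 + a*j)
W(U) = -12*U/(-48 + U) (W(U) = -6*(U + U)/(U + (-4 - 4*11)) = -6*2*U/(U + (-4 - 44)) = -6*2*U/(U - 48) = -6*2*U/(-48 + U) = -12*U/(-48 + U))
1/(W(S(17)) - 57615) = 1/(-12*(-16)/(-48 - 16) - 57615) = 1/(-12*(-16)/(-64) - 57615) = 1/(-12*(-16)*(-1/64) - 57615) = 1/(-3 - 57615) = 1/(-57618) = -1/57618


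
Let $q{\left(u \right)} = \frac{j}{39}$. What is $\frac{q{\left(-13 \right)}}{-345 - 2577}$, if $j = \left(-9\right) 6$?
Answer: $\frac{3}{6331} \approx 0.00047386$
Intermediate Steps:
$j = -54$
$q{\left(u \right)} = - \frac{18}{13}$ ($q{\left(u \right)} = - \frac{54}{39} = \left(-54\right) \frac{1}{39} = - \frac{18}{13}$)
$\frac{q{\left(-13 \right)}}{-345 - 2577} = - \frac{18}{13 \left(-345 - 2577\right)} = - \frac{18}{13 \left(-2922\right)} = \left(- \frac{18}{13}\right) \left(- \frac{1}{2922}\right) = \frac{3}{6331}$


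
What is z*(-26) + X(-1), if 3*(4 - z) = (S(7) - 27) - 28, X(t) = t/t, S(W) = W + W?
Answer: -1375/3 ≈ -458.33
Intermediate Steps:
S(W) = 2*W
X(t) = 1
z = 53/3 (z = 4 - ((2*7 - 27) - 28)/3 = 4 - ((14 - 27) - 28)/3 = 4 - (-13 - 28)/3 = 4 - 1/3*(-41) = 4 + 41/3 = 53/3 ≈ 17.667)
z*(-26) + X(-1) = (53/3)*(-26) + 1 = -1378/3 + 1 = -1375/3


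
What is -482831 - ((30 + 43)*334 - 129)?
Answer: -507084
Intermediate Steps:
-482831 - ((30 + 43)*334 - 129) = -482831 - (73*334 - 129) = -482831 - (24382 - 129) = -482831 - 1*24253 = -482831 - 24253 = -507084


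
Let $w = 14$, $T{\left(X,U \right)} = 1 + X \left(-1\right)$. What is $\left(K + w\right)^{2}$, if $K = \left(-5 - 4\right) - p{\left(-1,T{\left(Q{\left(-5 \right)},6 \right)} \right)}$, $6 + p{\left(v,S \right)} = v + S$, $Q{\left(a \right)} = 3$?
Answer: $196$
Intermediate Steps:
$T{\left(X,U \right)} = 1 - X$
$p{\left(v,S \right)} = -6 + S + v$ ($p{\left(v,S \right)} = -6 + \left(v + S\right) = -6 + \left(S + v\right) = -6 + S + v$)
$K = 0$ ($K = \left(-5 - 4\right) - \left(-6 + \left(1 - 3\right) - 1\right) = -9 - \left(-6 + \left(1 - 3\right) - 1\right) = -9 - \left(-6 - 2 - 1\right) = -9 - -9 = -9 + 9 = 0$)
$\left(K + w\right)^{2} = \left(0 + 14\right)^{2} = 14^{2} = 196$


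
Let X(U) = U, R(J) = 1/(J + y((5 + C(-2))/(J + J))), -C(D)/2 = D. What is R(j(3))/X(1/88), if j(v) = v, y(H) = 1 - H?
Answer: 176/5 ≈ 35.200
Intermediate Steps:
C(D) = -2*D
R(J) = 1/(1 + J - 9/(2*J)) (R(J) = 1/(J + (1 - (5 - 2*(-2))/(J + J))) = 1/(J + (1 - (5 + 4)/(2*J))) = 1/(J + (1 - 9*1/(2*J))) = 1/(J + (1 - 9/(2*J))) = 1/(1 + J - 9/(2*J)))
R(j(3))/X(1/88) = (2*3/(-9 + 2*3*(1 + 3)))/(1/88) = (2*3/(-9 + 2*3*4))/(1/88) = (2*3/(-9 + 24))*88 = (2*3/15)*88 = (2*3*(1/15))*88 = (⅖)*88 = 176/5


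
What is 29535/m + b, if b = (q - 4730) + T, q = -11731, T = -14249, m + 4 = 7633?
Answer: -78085685/2543 ≈ -30706.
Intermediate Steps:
m = 7629 (m = -4 + 7633 = 7629)
b = -30710 (b = (-11731 - 4730) - 14249 = -16461 - 14249 = -30710)
29535/m + b = 29535/7629 - 30710 = 29535*(1/7629) - 30710 = 9845/2543 - 30710 = -78085685/2543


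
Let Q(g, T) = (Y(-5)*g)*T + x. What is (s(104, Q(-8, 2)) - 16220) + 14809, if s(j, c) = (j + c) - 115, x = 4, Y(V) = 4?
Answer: -1482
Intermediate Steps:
Q(g, T) = 4 + 4*T*g (Q(g, T) = (4*g)*T + 4 = 4*T*g + 4 = 4 + 4*T*g)
s(j, c) = -115 + c + j (s(j, c) = (c + j) - 115 = -115 + c + j)
(s(104, Q(-8, 2)) - 16220) + 14809 = ((-115 + (4 + 4*2*(-8)) + 104) - 16220) + 14809 = ((-115 + (4 - 64) + 104) - 16220) + 14809 = ((-115 - 60 + 104) - 16220) + 14809 = (-71 - 16220) + 14809 = -16291 + 14809 = -1482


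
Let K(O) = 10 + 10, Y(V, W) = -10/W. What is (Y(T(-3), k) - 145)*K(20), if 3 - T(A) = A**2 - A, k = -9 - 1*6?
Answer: -8660/3 ≈ -2886.7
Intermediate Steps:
k = -15 (k = -9 - 6 = -15)
T(A) = 3 + A - A**2 (T(A) = 3 - (A**2 - A) = 3 + (A - A**2) = 3 + A - A**2)
K(O) = 20
(Y(T(-3), k) - 145)*K(20) = (-10/(-15) - 145)*20 = (-10*(-1/15) - 145)*20 = (2/3 - 145)*20 = -433/3*20 = -8660/3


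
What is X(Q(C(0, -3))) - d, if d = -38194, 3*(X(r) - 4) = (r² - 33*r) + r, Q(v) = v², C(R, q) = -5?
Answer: 114419/3 ≈ 38140.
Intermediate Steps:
X(r) = 4 - 32*r/3 + r²/3 (X(r) = 4 + ((r² - 33*r) + r)/3 = 4 + (r² - 32*r)/3 = 4 + (-32*r/3 + r²/3) = 4 - 32*r/3 + r²/3)
X(Q(C(0, -3))) - d = (4 - 32/3*(-5)² + ((-5)²)²/3) - 1*(-38194) = (4 - 32/3*25 + (⅓)*25²) + 38194 = (4 - 800/3 + (⅓)*625) + 38194 = (4 - 800/3 + 625/3) + 38194 = -163/3 + 38194 = 114419/3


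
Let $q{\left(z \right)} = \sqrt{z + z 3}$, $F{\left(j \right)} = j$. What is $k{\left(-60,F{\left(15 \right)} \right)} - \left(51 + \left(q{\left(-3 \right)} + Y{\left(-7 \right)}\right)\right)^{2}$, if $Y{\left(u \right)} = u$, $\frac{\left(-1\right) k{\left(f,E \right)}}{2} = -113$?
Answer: $-1698 - 176 i \sqrt{3} \approx -1698.0 - 304.84 i$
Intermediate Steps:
$k{\left(f,E \right)} = 226$ ($k{\left(f,E \right)} = \left(-2\right) \left(-113\right) = 226$)
$q{\left(z \right)} = 2 \sqrt{z}$ ($q{\left(z \right)} = \sqrt{z + 3 z} = \sqrt{4 z} = 2 \sqrt{z}$)
$k{\left(-60,F{\left(15 \right)} \right)} - \left(51 + \left(q{\left(-3 \right)} + Y{\left(-7 \right)}\right)\right)^{2} = 226 - \left(51 - \left(7 - 2 \sqrt{-3}\right)\right)^{2} = 226 - \left(51 - \left(7 - 2 i \sqrt{3}\right)\right)^{2} = 226 - \left(44 + 2 i \sqrt{3}\right)^{2}$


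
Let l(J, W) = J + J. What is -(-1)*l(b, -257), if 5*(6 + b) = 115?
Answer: 34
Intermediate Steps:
b = 17 (b = -6 + (⅕)*115 = -6 + 23 = 17)
l(J, W) = 2*J
-(-1)*l(b, -257) = -(-1)*2*17 = -(-1)*34 = -1*(-34) = 34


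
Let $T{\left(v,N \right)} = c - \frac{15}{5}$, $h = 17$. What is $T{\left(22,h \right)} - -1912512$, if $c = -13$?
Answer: $1912496$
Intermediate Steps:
$T{\left(v,N \right)} = -16$ ($T{\left(v,N \right)} = -13 - \frac{15}{5} = -13 - 15 \cdot \frac{1}{5} = -13 - 3 = -16$)
$T{\left(22,h \right)} - -1912512 = -16 - -1912512 = -16 + 1912512 = 1912496$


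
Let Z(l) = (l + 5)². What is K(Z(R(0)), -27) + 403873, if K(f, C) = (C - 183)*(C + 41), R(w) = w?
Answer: 400933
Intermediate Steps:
Z(l) = (5 + l)²
K(f, C) = (-183 + C)*(41 + C)
K(Z(R(0)), -27) + 403873 = (-7503 + (-27)² - 142*(-27)) + 403873 = (-7503 + 729 + 3834) + 403873 = -2940 + 403873 = 400933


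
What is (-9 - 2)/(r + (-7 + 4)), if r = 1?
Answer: 11/2 ≈ 5.5000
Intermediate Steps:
(-9 - 2)/(r + (-7 + 4)) = (-9 - 2)/(1 + (-7 + 4)) = -11/(1 - 3) = -11/(-2) = -½*(-11) = 11/2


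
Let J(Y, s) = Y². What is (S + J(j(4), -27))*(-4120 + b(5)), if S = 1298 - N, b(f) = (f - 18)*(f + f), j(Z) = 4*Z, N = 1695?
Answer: 599250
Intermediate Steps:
b(f) = 2*f*(-18 + f) (b(f) = (-18 + f)*(2*f) = 2*f*(-18 + f))
S = -397 (S = 1298 - 1*1695 = 1298 - 1695 = -397)
(S + J(j(4), -27))*(-4120 + b(5)) = (-397 + (4*4)²)*(-4120 + 2*5*(-18 + 5)) = (-397 + 16²)*(-4120 + 2*5*(-13)) = (-397 + 256)*(-4120 - 130) = -141*(-4250) = 599250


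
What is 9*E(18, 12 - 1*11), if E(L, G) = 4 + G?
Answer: 45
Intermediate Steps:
9*E(18, 12 - 1*11) = 9*(4 + (12 - 1*11)) = 9*(4 + (12 - 11)) = 9*(4 + 1) = 9*5 = 45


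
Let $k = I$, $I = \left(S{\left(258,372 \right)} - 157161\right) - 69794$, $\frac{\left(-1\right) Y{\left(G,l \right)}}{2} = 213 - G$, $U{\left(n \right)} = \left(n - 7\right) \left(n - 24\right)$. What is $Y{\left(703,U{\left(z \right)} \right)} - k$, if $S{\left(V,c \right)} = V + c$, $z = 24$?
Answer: $227305$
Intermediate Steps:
$U{\left(n \right)} = \left(-24 + n\right) \left(-7 + n\right)$ ($U{\left(n \right)} = \left(-7 + n\right) \left(-24 + n\right) = \left(-24 + n\right) \left(-7 + n\right)$)
$Y{\left(G,l \right)} = -426 + 2 G$ ($Y{\left(G,l \right)} = - 2 \left(213 - G\right) = -426 + 2 G$)
$I = -226325$ ($I = \left(\left(258 + 372\right) - 157161\right) - 69794 = \left(630 - 157161\right) - 69794 = -156531 - 69794 = -226325$)
$k = -226325$
$Y{\left(703,U{\left(z \right)} \right)} - k = \left(-426 + 2 \cdot 703\right) - -226325 = \left(-426 + 1406\right) + 226325 = 980 + 226325 = 227305$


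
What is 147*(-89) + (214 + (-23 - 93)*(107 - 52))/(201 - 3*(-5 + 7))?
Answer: -2557351/195 ≈ -13115.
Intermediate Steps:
147*(-89) + (214 + (-23 - 93)*(107 - 52))/(201 - 3*(-5 + 7)) = -13083 + (214 - 116*55)/(201 - 3*2) = -13083 + (214 - 6380)/(201 - 6) = -13083 - 6166/195 = -2557351/195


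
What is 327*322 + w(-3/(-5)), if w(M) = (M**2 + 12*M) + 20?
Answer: 2633039/25 ≈ 1.0532e+5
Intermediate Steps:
w(M) = 20 + M**2 + 12*M
327*322 + w(-3/(-5)) = 327*322 + (20 + (-3/(-5))**2 + 12*(-3/(-5))) = 105294 + (20 + (-3*(-1/5))**2 + 12*(-3*(-1/5))) = 105294 + (20 + (3/5)**2 + 12*(3/5)) = 105294 + (20 + 9/25 + 36/5) = 105294 + 689/25 = 2633039/25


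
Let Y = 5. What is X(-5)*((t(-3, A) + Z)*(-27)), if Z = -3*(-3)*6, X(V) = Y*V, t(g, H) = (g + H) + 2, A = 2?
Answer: 37125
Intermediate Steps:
t(g, H) = 2 + H + g (t(g, H) = (H + g) + 2 = 2 + H + g)
X(V) = 5*V
Z = 54 (Z = 9*6 = 54)
X(-5)*((t(-3, A) + Z)*(-27)) = (5*(-5))*(((2 + 2 - 3) + 54)*(-27)) = -25*(1 + 54)*(-27) = -1375*(-27) = -25*(-1485) = 37125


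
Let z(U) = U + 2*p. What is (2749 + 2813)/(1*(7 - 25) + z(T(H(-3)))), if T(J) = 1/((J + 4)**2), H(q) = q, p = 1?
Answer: -1854/5 ≈ -370.80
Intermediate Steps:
T(J) = (4 + J)**(-2) (T(J) = 1/((4 + J)**2) = (4 + J)**(-2))
z(U) = 2 + U (z(U) = U + 2*1 = U + 2 = 2 + U)
(2749 + 2813)/(1*(7 - 25) + z(T(H(-3)))) = (2749 + 2813)/(1*(7 - 25) + (2 + (4 - 3)**(-2))) = 5562/(1*(-18) + (2 + 1**(-2))) = 5562/(-18 + (2 + 1)) = 5562/(-18 + 3) = 5562/(-15) = 5562*(-1/15) = -1854/5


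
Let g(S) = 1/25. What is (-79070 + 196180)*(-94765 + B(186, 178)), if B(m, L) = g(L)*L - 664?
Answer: -55874281834/5 ≈ -1.1175e+10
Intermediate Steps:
g(S) = 1/25
B(m, L) = -664 + L/25 (B(m, L) = L/25 - 664 = -664 + L/25)
(-79070 + 196180)*(-94765 + B(186, 178)) = (-79070 + 196180)*(-94765 + (-664 + (1/25)*178)) = 117110*(-94765 + (-664 + 178/25)) = 117110*(-94765 - 16422/25) = 117110*(-2385547/25) = -55874281834/5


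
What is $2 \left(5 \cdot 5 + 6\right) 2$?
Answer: $124$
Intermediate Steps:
$2 \left(5 \cdot 5 + 6\right) 2 = 2 \left(25 + 6\right) 2 = 2 \cdot 31 \cdot 2 = 62 \cdot 2 = 124$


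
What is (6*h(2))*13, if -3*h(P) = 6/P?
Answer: -78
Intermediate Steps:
h(P) = -2/P
(6*h(2))*13 = (6*(-2/2))*13 = (6*(-2*½))*13 = (6*(-1))*13 = -6*13 = -78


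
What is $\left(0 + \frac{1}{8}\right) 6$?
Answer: $\frac{3}{4} \approx 0.75$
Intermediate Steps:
$\left(0 + \frac{1}{8}\right) 6 = \frac{1}{8} \cdot 6 = \frac{3}{4}$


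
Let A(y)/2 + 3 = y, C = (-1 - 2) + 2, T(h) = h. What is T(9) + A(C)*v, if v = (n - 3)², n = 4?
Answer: 1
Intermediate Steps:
C = -1 (C = -3 + 2 = -1)
A(y) = -6 + 2*y
v = 1 (v = (4 - 3)² = 1² = 1)
T(9) + A(C)*v = 9 + (-6 + 2*(-1))*1 = 9 + (-6 - 2)*1 = 9 - 8*1 = 9 - 8 = 1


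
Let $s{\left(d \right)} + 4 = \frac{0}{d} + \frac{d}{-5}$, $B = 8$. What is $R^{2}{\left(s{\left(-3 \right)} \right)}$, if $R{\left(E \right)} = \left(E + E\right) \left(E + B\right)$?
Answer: $\frac{611524}{625} \approx 978.44$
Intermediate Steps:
$s{\left(d \right)} = -4 - \frac{d}{5}$ ($s{\left(d \right)} = -4 + \left(\frac{0}{d} + \frac{d}{-5}\right) = -4 + \left(0 + d \left(- \frac{1}{5}\right)\right) = -4 + \left(0 - \frac{d}{5}\right) = -4 - \frac{d}{5}$)
$R{\left(E \right)} = 2 E \left(8 + E\right)$ ($R{\left(E \right)} = \left(E + E\right) \left(E + 8\right) = 2 E \left(8 + E\right)$)
$R^{2}{\left(s{\left(-3 \right)} \right)} = \left(2 \left(-4 - - \frac{3}{5}\right) \left(8 - \frac{17}{5}\right)\right)^{2} = \left(2 \left(-4 + \frac{3}{5}\right) \left(8 + \left(-4 + \frac{3}{5}\right)\right)\right)^{2} = \left(2 \left(- \frac{17}{5}\right) \left(8 - \frac{17}{5}\right)\right)^{2} = \left(2 \left(- \frac{17}{5}\right) \frac{23}{5}\right)^{2} = \left(- \frac{782}{25}\right)^{2} = \frac{611524}{625}$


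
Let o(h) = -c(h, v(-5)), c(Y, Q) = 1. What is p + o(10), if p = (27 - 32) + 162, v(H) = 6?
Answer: 156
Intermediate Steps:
o(h) = -1 (o(h) = -1*1 = -1)
p = 157 (p = -5 + 162 = 157)
p + o(10) = 157 - 1 = 156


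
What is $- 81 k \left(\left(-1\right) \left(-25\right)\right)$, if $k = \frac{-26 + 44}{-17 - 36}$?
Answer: $\frac{36450}{53} \approx 687.74$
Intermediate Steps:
$k = - \frac{18}{53}$ ($k = \frac{18}{-53} = 18 \left(- \frac{1}{53}\right) = - \frac{18}{53} \approx -0.33962$)
$- 81 k \left(\left(-1\right) \left(-25\right)\right) = \left(-81\right) \left(- \frac{18}{53}\right) \left(\left(-1\right) \left(-25\right)\right) = \frac{1458}{53} \cdot 25 = \frac{36450}{53}$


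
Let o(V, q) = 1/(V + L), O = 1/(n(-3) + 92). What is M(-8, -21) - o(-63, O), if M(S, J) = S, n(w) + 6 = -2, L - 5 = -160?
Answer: -1743/218 ≈ -7.9954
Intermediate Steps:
L = -155 (L = 5 - 160 = -155)
n(w) = -8 (n(w) = -6 - 2 = -8)
O = 1/84 (O = 1/(-8 + 92) = 1/84 ≈ 0.011905)
o(V, q) = 1/(-155 + V) (o(V, q) = 1/(V - 155) = 1/(-155 + V))
M(-8, -21) - o(-63, O) = -8 - 1/(-155 - 63) = -8 - 1/(-218) = -8 - 1*(-1/218) = -8 + 1/218 = -1743/218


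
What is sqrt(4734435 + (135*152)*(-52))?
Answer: sqrt(3667395) ≈ 1915.0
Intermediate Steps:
sqrt(4734435 + (135*152)*(-52)) = sqrt(4734435 + 20520*(-52)) = sqrt(4734435 - 1067040) = sqrt(3667395)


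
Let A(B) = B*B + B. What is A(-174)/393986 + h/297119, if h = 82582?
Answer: 20740013995/58530363167 ≈ 0.35435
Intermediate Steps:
A(B) = B + B**2 (A(B) = B**2 + B = B + B**2)
A(-174)/393986 + h/297119 = -174*(1 - 174)/393986 + 82582/297119 = -174*(-173)*(1/393986) + 82582*(1/297119) = 30102*(1/393986) + 82582/297119 = 15051/196993 + 82582/297119 = 20740013995/58530363167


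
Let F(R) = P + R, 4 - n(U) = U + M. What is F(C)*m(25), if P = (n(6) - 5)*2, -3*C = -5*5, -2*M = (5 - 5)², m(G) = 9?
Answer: -51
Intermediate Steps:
M = 0 (M = -(5 - 5)²/2 = -½*0² = -½*0 = 0)
n(U) = 4 - U (n(U) = 4 - (U + 0) = 4 - U)
C = 25/3 (C = -(-5)*5/3 = -⅓*(-25) = 25/3 ≈ 8.3333)
P = -14 (P = ((4 - 1*6) - 5)*2 = ((4 - 6) - 5)*2 = (-2 - 5)*2 = -7*2 = -14)
F(R) = -14 + R
F(C)*m(25) = (-14 + 25/3)*9 = -17/3*9 = -51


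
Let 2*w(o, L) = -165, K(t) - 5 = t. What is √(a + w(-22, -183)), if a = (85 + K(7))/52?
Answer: I*√54509/26 ≈ 8.9797*I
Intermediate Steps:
K(t) = 5 + t
w(o, L) = -165/2 (w(o, L) = (½)*(-165) = -165/2)
a = 97/52 (a = (85 + (5 + 7))/52 = (85 + 12)/52 = (1/52)*97 = 97/52 ≈ 1.8654)
√(a + w(-22, -183)) = √(97/52 - 165/2) = √(-4193/52) = I*√54509/26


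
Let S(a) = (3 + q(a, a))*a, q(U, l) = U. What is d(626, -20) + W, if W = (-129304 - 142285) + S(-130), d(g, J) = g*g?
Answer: 136797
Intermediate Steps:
d(g, J) = g²
S(a) = a*(3 + a) (S(a) = (3 + a)*a = a*(3 + a))
W = -255079 (W = (-129304 - 142285) - 130*(3 - 130) = -271589 - 130*(-127) = -271589 + 16510 = -255079)
d(626, -20) + W = 626² - 255079 = 391876 - 255079 = 136797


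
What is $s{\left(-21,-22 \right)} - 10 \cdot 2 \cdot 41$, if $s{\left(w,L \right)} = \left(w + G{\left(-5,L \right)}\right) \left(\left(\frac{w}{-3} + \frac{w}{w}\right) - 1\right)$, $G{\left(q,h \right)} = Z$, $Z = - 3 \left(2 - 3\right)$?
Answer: $-946$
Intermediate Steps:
$Z = 3$ ($Z = \left(-3\right) \left(-1\right) = 3$)
$G{\left(q,h \right)} = 3$
$s{\left(w,L \right)} = - \frac{w \left(3 + w\right)}{3}$ ($s{\left(w,L \right)} = \left(w + 3\right) \left(\left(\frac{w}{-3} + \frac{w}{w}\right) - 1\right) = \left(3 + w\right) \left(\left(w \left(- \frac{1}{3}\right) + 1\right) - 1\right) = \left(3 + w\right) \left(\left(- \frac{w}{3} + 1\right) - 1\right) = \left(3 + w\right) \left(\left(1 - \frac{w}{3}\right) - 1\right) = \left(3 + w\right) \left(- \frac{w}{3}\right) = - \frac{w \left(3 + w\right)}{3}$)
$s{\left(-21,-22 \right)} - 10 \cdot 2 \cdot 41 = \left(- \frac{1}{3}\right) \left(-21\right) \left(3 - 21\right) - 10 \cdot 2 \cdot 41 = \left(- \frac{1}{3}\right) \left(-21\right) \left(-18\right) - 820 = -126 - 820 = -946$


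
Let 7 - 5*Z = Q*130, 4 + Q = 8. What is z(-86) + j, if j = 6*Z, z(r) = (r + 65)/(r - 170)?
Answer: -787863/1280 ≈ -615.52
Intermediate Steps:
Q = 4 (Q = -4 + 8 = 4)
Z = -513/5 (Z = 7/5 - 4*130/5 = 7/5 - 1/5*520 = 7/5 - 104 = -513/5 ≈ -102.60)
z(r) = (65 + r)/(-170 + r)
j = -3078/5 (j = 6*(-513/5) = -3078/5 ≈ -615.60)
z(-86) + j = (65 - 86)/(-170 - 86) - 3078/5 = -21/(-256) - 3078/5 = -1/256*(-21) - 3078/5 = 21/256 - 3078/5 = -787863/1280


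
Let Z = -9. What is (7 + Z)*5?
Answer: -10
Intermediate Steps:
(7 + Z)*5 = (7 - 9)*5 = -2*5 = -10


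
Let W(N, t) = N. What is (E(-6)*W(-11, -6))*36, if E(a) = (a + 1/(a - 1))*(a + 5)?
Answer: -17028/7 ≈ -2432.6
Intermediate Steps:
E(a) = (5 + a)*(a + 1/(-1 + a)) (E(a) = (a + 1/(-1 + a))*(5 + a) = (5 + a)*(a + 1/(-1 + a)))
(E(-6)*W(-11, -6))*36 = (((5 + (-6)³ - 4*(-6) + 4*(-6)²)/(-1 - 6))*(-11))*36 = (((5 - 216 + 24 + 4*36)/(-7))*(-11))*36 = (-(5 - 216 + 24 + 144)/7*(-11))*36 = (-⅐*(-43)*(-11))*36 = ((43/7)*(-11))*36 = -473/7*36 = -17028/7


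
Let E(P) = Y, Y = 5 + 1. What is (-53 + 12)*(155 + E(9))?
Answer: -6601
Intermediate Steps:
Y = 6
E(P) = 6
(-53 + 12)*(155 + E(9)) = (-53 + 12)*(155 + 6) = -41*161 = -6601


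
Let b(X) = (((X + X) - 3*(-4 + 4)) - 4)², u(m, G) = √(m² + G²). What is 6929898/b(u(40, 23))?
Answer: 3464949/(2*(2 - √2129)²) ≈ 889.16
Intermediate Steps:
u(m, G) = √(G² + m²)
b(X) = (-4 + 2*X)² (b(X) = ((2*X - 3*0) - 4)² = ((2*X + 0) - 4)² = (2*X - 4)² = (-4 + 2*X)²)
6929898/b(u(40, 23)) = 6929898/((4*(-2 + √(23² + 40²))²)) = 6929898/((4*(-2 + √(529 + 1600))²)) = 6929898/((4*(-2 + √2129)²)) = 6929898*(1/(4*(-2 + √2129)²)) = 3464949/(2*(-2 + √2129)²)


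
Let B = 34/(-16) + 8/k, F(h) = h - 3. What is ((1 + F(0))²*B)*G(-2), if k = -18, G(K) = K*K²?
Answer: 740/9 ≈ 82.222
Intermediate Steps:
F(h) = -3 + h
G(K) = K³
B = -185/72 (B = 34/(-16) + 8/(-18) = 34*(-1/16) + 8*(-1/18) = -17/8 - 4/9 = -185/72 ≈ -2.5694)
((1 + F(0))²*B)*G(-2) = ((1 + (-3 + 0))²*(-185/72))*(-2)³ = ((1 - 3)²*(-185/72))*(-8) = ((-2)²*(-185/72))*(-8) = (4*(-185/72))*(-8) = -185/18*(-8) = 740/9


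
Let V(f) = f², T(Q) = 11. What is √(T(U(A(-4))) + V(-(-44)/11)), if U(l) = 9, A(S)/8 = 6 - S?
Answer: 3*√3 ≈ 5.1962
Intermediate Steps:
A(S) = 48 - 8*S (A(S) = 8*(6 - S) = 48 - 8*S)
√(T(U(A(-4))) + V(-(-44)/11)) = √(11 + (-(-44)/11)²) = √(11 + (-4*(-1))²) = √(11 + 4²) = √(11 + 16) = √27 = 3*√3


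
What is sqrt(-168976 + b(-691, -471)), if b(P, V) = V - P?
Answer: 14*I*sqrt(861) ≈ 410.8*I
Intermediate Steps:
sqrt(-168976 + b(-691, -471)) = sqrt(-168976 + (-471 - 1*(-691))) = sqrt(-168976 + (-471 + 691)) = sqrt(-168976 + 220) = sqrt(-168756) = 14*I*sqrt(861)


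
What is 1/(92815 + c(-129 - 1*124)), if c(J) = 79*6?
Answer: 1/93289 ≈ 1.0719e-5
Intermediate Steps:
c(J) = 474
1/(92815 + c(-129 - 1*124)) = 1/(92815 + 474) = 1/93289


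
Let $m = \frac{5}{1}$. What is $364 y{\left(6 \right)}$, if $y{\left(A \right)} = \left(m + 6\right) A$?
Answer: $24024$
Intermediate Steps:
$m = 5$ ($m = 5 \cdot 1 = 5$)
$y{\left(A \right)} = 11 A$ ($y{\left(A \right)} = \left(5 + 6\right) A = 11 A$)
$364 y{\left(6 \right)} = 364 \cdot 11 \cdot 6 = 364 \cdot 66 = 24024$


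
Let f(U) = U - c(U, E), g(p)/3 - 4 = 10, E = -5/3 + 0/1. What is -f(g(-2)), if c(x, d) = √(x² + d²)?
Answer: -42 + √15901/3 ≈ 0.033056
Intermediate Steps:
E = -5/3 (E = -5*⅓ + 0*1 = -5/3 + 0 = -5/3 ≈ -1.6667)
c(x, d) = √(d² + x²)
g(p) = 42 (g(p) = 12 + 3*10 = 12 + 30 = 42)
f(U) = U - √(25/9 + U²) (f(U) = U - √((-5/3)² + U²) = U - √(25/9 + U²))
-f(g(-2)) = -(42 - √(25 + 9*42²)/3) = -(42 - √(25 + 9*1764)/3) = -(42 - √(25 + 15876)/3) = -(42 - √15901/3) = -42 + √15901/3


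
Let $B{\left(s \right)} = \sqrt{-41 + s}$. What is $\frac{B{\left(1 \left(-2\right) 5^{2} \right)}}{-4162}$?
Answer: $- \frac{i \sqrt{91}}{4162} \approx - 0.002292 i$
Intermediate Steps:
$\frac{B{\left(1 \left(-2\right) 5^{2} \right)}}{-4162} = \frac{\sqrt{-41 + 1 \left(-2\right) 5^{2}}}{-4162} = \sqrt{-41 - 50} \left(- \frac{1}{4162}\right) = \sqrt{-91} \left(- \frac{1}{4162}\right) = i \sqrt{91} \left(- \frac{1}{4162}\right) = - \frac{i \sqrt{91}}{4162}$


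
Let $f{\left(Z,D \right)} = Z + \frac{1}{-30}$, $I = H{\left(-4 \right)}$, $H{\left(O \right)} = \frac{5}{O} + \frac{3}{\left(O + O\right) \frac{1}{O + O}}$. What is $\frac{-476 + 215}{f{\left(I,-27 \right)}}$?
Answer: $- \frac{15660}{103} \approx -152.04$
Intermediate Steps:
$H{\left(O \right)} = 3 + \frac{5}{O}$ ($H{\left(O \right)} = \frac{5}{O} + \frac{3}{2 O \frac{1}{2 O}} = \frac{5}{O} + \frac{3}{1} = \frac{5}{O} + 3 \cdot 1 = \frac{5}{O} + 3 = 3 + \frac{5}{O}$)
$I = \frac{7}{4}$ ($I = 3 + \frac{5}{-4} = 3 + 5 \left(- \frac{1}{4}\right) = 3 - \frac{5}{4} = \frac{7}{4} \approx 1.75$)
$f{\left(Z,D \right)} = - \frac{1}{30} + Z$ ($f{\left(Z,D \right)} = Z - \frac{1}{30} = - \frac{1}{30} + Z$)
$\frac{-476 + 215}{f{\left(I,-27 \right)}} = \frac{-476 + 215}{- \frac{1}{30} + \frac{7}{4}} = - \frac{261}{\frac{103}{60}} = \left(-261\right) \frac{60}{103} = - \frac{15660}{103}$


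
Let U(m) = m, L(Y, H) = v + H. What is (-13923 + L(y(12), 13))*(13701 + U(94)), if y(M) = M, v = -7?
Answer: -191985015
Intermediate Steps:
L(Y, H) = -7 + H
(-13923 + L(y(12), 13))*(13701 + U(94)) = (-13923 + (-7 + 13))*(13701 + 94) = (-13923 + 6)*13795 = -13917*13795 = -191985015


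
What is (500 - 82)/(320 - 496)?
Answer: -19/8 ≈ -2.3750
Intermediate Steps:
(500 - 82)/(320 - 496) = 418/(-176) = 418*(-1/176) = -19/8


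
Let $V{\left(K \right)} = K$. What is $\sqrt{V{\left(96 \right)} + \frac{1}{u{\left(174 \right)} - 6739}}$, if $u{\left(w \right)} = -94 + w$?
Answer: $\frac{\sqrt{4256852317}}{6659} \approx 9.798$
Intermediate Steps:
$\sqrt{V{\left(96 \right)} + \frac{1}{u{\left(174 \right)} - 6739}} = \sqrt{96 + \frac{1}{\left(-94 + 174\right) - 6739}} = \sqrt{96 + \frac{1}{80 - 6739}} = \sqrt{96 + \frac{1}{-6659}} = \sqrt{96 - \frac{1}{6659}} = \sqrt{\frac{639263}{6659}} = \frac{\sqrt{4256852317}}{6659}$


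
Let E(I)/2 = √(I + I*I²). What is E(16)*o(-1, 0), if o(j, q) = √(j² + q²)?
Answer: 8*√257 ≈ 128.25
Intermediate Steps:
E(I) = 2*√(I + I³) (E(I) = 2*√(I + I*I²) = 2*√(I + I³))
E(16)*o(-1, 0) = (2*√(16 + 16³))*√((-1)² + 0²) = (2*√(16 + 4096))*√(1 + 0) = (2*√4112)*√1 = (2*(4*√257))*1 = (8*√257)*1 = 8*√257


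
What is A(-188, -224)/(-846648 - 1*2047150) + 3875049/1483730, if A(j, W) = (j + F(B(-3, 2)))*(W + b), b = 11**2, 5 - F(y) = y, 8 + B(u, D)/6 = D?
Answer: 2797785972543/1073403726635 ≈ 2.6065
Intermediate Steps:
B(u, D) = -48 + 6*D
F(y) = 5 - y
b = 121
A(j, W) = (41 + j)*(121 + W) (A(j, W) = (j + (5 - (-48 + 6*2)))*(W + 121) = (j + (5 - (-48 + 12)))*(121 + W) = (j + (5 - 1*(-36)))*(121 + W) = (j + (5 + 36))*(121 + W) = (j + 41)*(121 + W) = (41 + j)*(121 + W))
A(-188, -224)/(-846648 - 1*2047150) + 3875049/1483730 = (4961 + 41*(-224) + 121*(-188) - 224*(-188))/(-846648 - 1*2047150) + 3875049/1483730 = (4961 - 9184 - 22748 + 42112)/(-846648 - 2047150) + 3875049*(1/1483730) = 15141/(-2893798) + 3875049/1483730 = 15141*(-1/2893798) + 3875049/1483730 = -15141/2893798 + 3875049/1483730 = 2797785972543/1073403726635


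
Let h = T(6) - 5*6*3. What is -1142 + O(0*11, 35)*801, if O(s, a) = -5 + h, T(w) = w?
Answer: -72431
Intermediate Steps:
h = -84 (h = 6 - 5*6*3 = 6 - 30*3 = 6 - 90 = -84)
O(s, a) = -89 (O(s, a) = -5 - 84 = -89)
-1142 + O(0*11, 35)*801 = -1142 - 89*801 = -1142 - 71289 = -72431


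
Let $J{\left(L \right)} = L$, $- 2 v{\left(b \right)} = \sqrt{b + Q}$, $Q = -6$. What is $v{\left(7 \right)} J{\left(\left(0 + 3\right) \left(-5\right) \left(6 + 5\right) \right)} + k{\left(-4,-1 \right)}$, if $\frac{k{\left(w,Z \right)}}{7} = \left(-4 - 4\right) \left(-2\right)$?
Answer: $\frac{389}{2} \approx 194.5$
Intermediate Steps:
$v{\left(b \right)} = - \frac{\sqrt{-6 + b}}{2}$ ($v{\left(b \right)} = - \frac{\sqrt{b - 6}}{2} = - \frac{\sqrt{-6 + b}}{2}$)
$k{\left(w,Z \right)} = 112$ ($k{\left(w,Z \right)} = 7 \left(-4 - 4\right) \left(-2\right) = 7 \left(\left(-8\right) \left(-2\right)\right) = 7 \cdot 16 = 112$)
$v{\left(7 \right)} J{\left(\left(0 + 3\right) \left(-5\right) \left(6 + 5\right) \right)} + k{\left(-4,-1 \right)} = - \frac{\sqrt{-6 + 7}}{2} \left(0 + 3\right) \left(-5\right) \left(6 + 5\right) + 112 = - \frac{\sqrt{1}}{2} \cdot 3 \left(-5\right) 11 + 112 = \left(- \frac{1}{2}\right) 1 \left(\left(-15\right) 11\right) + 112 = \left(- \frac{1}{2}\right) \left(-165\right) + 112 = \frac{165}{2} + 112 = \frac{389}{2}$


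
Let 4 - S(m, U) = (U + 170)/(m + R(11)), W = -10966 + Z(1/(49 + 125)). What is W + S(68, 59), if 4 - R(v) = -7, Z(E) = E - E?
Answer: -866227/79 ≈ -10965.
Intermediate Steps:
Z(E) = 0
R(v) = 11 (R(v) = 4 - 1*(-7) = 4 + 7 = 11)
W = -10966 (W = -10966 + 0 = -10966)
S(m, U) = 4 - (170 + U)/(11 + m) (S(m, U) = 4 - (U + 170)/(m + 11) = 4 - (170 + U)/(11 + m))
W + S(68, 59) = -10966 + (-126 - 1*59 + 4*68)/(11 + 68) = -10966 + (-126 - 59 + 272)/79 = -10966 + (1/79)*87 = -10966 + 87/79 = -866227/79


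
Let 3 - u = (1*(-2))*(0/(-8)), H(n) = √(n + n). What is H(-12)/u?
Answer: 2*I*√6/3 ≈ 1.633*I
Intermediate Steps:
H(n) = √2*√n (H(n) = √(2*n) = √2*√n)
u = 3 (u = 3 - 1*(-2)*0/(-8) = 3 - (-2)*0*(-⅛) = 3 - (-2)*0 = 3 - 1*0 = 3 + 0 = 3)
H(-12)/u = (√2*√(-12))/3 = (√2*(2*I*√3))*(⅓) = (2*I*√6)*(⅓) = 2*I*√6/3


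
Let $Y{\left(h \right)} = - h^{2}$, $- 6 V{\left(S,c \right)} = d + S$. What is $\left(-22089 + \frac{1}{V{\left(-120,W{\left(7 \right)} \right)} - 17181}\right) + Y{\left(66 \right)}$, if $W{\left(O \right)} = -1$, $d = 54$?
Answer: $- \frac{454060651}{17170} \approx -26445.0$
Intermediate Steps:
$V{\left(S,c \right)} = -9 - \frac{S}{6}$ ($V{\left(S,c \right)} = - \frac{54 + S}{6} = -9 - \frac{S}{6}$)
$\left(-22089 + \frac{1}{V{\left(-120,W{\left(7 \right)} \right)} - 17181}\right) + Y{\left(66 \right)} = \left(-22089 + \frac{1}{\left(-9 - -20\right) - 17181}\right) - 66^{2} = \left(-22089 + \frac{1}{\left(-9 + 20\right) - 17181}\right) - 4356 = \left(-22089 + \frac{1}{11 - 17181}\right) - 4356 = \left(-22089 + \frac{1}{-17170}\right) - 4356 = \left(-22089 - \frac{1}{17170}\right) - 4356 = - \frac{379268131}{17170} - 4356 = - \frac{454060651}{17170}$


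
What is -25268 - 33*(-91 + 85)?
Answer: -25070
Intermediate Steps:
-25268 - 33*(-91 + 85) = -25268 - 33*(-6) = -25268 + 198 = -25070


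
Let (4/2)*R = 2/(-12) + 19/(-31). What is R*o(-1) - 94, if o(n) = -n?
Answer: -35113/372 ≈ -94.390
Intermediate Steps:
R = -145/372 (R = (2/(-12) + 19/(-31))/2 = (2*(-1/12) + 19*(-1/31))/2 = (-1/6 - 19/31)/2 = (1/2)*(-145/186) = -145/372 ≈ -0.38978)
R*o(-1) - 94 = -(-145)*(-1)/372 - 94 = -145/372*1 - 94 = -145/372 - 94 = -35113/372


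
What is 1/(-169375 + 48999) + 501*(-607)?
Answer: -36607184233/120376 ≈ -3.0411e+5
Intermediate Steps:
1/(-169375 + 48999) + 501*(-607) = 1/(-120376) - 304107 = -1/120376 - 304107 = -36607184233/120376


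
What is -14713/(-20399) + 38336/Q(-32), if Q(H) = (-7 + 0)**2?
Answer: 782737001/999551 ≈ 783.09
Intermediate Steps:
Q(H) = 49 (Q(H) = (-7)**2 = 49)
-14713/(-20399) + 38336/Q(-32) = -14713/(-20399) + 38336/49 = -14713*(-1/20399) + 38336*(1/49) = 14713/20399 + 38336/49 = 782737001/999551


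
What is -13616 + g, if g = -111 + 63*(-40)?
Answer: -16247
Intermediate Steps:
g = -2631 (g = -111 - 2520 = -2631)
-13616 + g = -13616 - 2631 = -16247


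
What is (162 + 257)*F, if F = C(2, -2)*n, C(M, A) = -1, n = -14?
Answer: 5866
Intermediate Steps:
F = 14 (F = -1*(-14) = 14)
(162 + 257)*F = (162 + 257)*14 = 419*14 = 5866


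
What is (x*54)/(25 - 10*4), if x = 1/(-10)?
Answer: 9/25 ≈ 0.36000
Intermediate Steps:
x = -1/10 ≈ -0.10000
(x*54)/(25 - 10*4) = (-1/10*54)/(25 - 10*4) = -27/5/(25 - 40) = -27/5/(-15) = -1/15*(-27/5) = 9/25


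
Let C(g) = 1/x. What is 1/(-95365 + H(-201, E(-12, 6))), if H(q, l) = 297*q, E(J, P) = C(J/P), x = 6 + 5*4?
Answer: -1/155062 ≈ -6.4490e-6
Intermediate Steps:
x = 26 (x = 6 + 20 = 26)
C(g) = 1/26
E(J, P) = 1/26
1/(-95365 + H(-201, E(-12, 6))) = 1/(-95365 + 297*(-201)) = 1/(-95365 - 59697) = 1/(-155062) = -1/155062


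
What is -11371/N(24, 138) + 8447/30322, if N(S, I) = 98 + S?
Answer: -85940232/924821 ≈ -92.926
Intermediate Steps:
-11371/N(24, 138) + 8447/30322 = -11371/(98 + 24) + 8447/30322 = -11371/122 + 8447*(1/30322) = -11371*1/122 + 8447/30322 = -11371/122 + 8447/30322 = -85940232/924821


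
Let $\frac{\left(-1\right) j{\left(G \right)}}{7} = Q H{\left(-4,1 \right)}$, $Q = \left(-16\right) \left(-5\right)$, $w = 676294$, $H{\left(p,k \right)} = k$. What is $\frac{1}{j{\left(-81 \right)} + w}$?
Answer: $\frac{1}{675734} \approx 1.4799 \cdot 10^{-6}$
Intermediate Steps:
$Q = 80$
$j{\left(G \right)} = -560$ ($j{\left(G \right)} = - 7 \cdot 80 \cdot 1 = \left(-7\right) 80 = -560$)
$\frac{1}{j{\left(-81 \right)} + w} = \frac{1}{-560 + 676294} = \frac{1}{675734}$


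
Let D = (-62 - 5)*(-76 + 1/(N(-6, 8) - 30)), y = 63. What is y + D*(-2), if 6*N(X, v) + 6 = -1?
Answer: -1893431/187 ≈ -10125.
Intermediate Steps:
N(X, v) = -7/6 (N(X, v) = -1 + (⅙)*(-1) = -1 - ⅙ = -7/6)
D = 952606/187 (D = (-62 - 5)*(-76 + 1/(-7/6 - 30)) = -67*(-76 + 1/(-187/6)) = -67*(-76 - 6/187) = -67*(-14218/187) = 952606/187 ≈ 5094.1)
y + D*(-2) = 63 + (952606/187)*(-2) = 63 - 1905212/187 = -1893431/187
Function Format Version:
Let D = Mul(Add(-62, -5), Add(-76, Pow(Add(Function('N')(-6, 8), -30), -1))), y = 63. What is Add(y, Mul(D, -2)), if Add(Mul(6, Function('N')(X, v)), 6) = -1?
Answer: Rational(-1893431, 187) ≈ -10125.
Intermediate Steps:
Function('N')(X, v) = Rational(-7, 6) (Function('N')(X, v) = Add(-1, Mul(Rational(1, 6), -1)) = Add(-1, Rational(-1, 6)) = Rational(-7, 6))
D = Rational(952606, 187) (D = Mul(Add(-62, -5), Add(-76, Pow(Add(Rational(-7, 6), -30), -1))) = Mul(-67, Add(-76, Pow(Rational(-187, 6), -1))) = Mul(-67, Add(-76, Rational(-6, 187))) = Mul(-67, Rational(-14218, 187)) = Rational(952606, 187) ≈ 5094.1)
Add(y, Mul(D, -2)) = Add(63, Mul(Rational(952606, 187), -2)) = Add(63, Rational(-1905212, 187)) = Rational(-1893431, 187)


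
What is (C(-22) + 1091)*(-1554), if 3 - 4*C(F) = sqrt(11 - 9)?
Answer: -3393159/2 + 777*sqrt(2)/2 ≈ -1.6960e+6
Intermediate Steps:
C(F) = 3/4 - sqrt(2)/4 (C(F) = 3/4 - sqrt(11 - 9)/4 = 3/4 - sqrt(2)/4)
(C(-22) + 1091)*(-1554) = ((3/4 - sqrt(2)/4) + 1091)*(-1554) = (4367/4 - sqrt(2)/4)*(-1554) = -3393159/2 + 777*sqrt(2)/2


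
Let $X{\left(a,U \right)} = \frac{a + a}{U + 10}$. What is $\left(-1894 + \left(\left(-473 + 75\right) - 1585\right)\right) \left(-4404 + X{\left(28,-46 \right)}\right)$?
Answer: $\frac{153723050}{9} \approx 1.708 \cdot 10^{7}$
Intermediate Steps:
$X{\left(a,U \right)} = \frac{2 a}{10 + U}$
$\left(-1894 + \left(\left(-473 + 75\right) - 1585\right)\right) \left(-4404 + X{\left(28,-46 \right)}\right) = \left(-1894 + \left(\left(-473 + 75\right) - 1585\right)\right) \left(-4404 + 2 \cdot 28 \frac{1}{10 - 46}\right) = \left(-1894 - 1983\right) \left(-4404 + 2 \cdot 28 \frac{1}{-36}\right) = \left(-1894 - 1983\right) \left(-4404 + 2 \cdot 28 \left(- \frac{1}{36}\right)\right) = - 3877 \left(-4404 - \frac{14}{9}\right) = \left(-3877\right) \left(- \frac{39650}{9}\right) = \frac{153723050}{9}$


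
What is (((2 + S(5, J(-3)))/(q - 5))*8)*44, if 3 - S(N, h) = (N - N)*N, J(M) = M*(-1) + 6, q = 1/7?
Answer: -6160/17 ≈ -362.35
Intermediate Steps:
q = ⅐ ≈ 0.14286
J(M) = 6 - M (J(M) = -M + 6 = 6 - M)
S(N, h) = 3 (S(N, h) = 3 - (N - N)*N = 3 - 0*N = 3 - 1*0 = 3 + 0 = 3)
(((2 + S(5, J(-3)))/(q - 5))*8)*44 = (((2 + 3)/(⅐ - 5))*8)*44 = ((5/(-34/7))*8)*44 = ((5*(-7/34))*8)*44 = -35/34*8*44 = -140/17*44 = -6160/17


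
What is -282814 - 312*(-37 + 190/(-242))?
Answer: -32794030/121 ≈ -2.7103e+5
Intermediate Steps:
-282814 - 312*(-37 + 190/(-242)) = -282814 - 312*(-37 + 190*(-1/242)) = -282814 - 312*(-37 - 95/121) = -282814 - 312*(-4572/121) = -282814 + 1426464/121 = -32794030/121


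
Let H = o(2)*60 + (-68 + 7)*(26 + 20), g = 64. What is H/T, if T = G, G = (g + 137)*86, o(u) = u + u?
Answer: -1283/8643 ≈ -0.14844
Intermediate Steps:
o(u) = 2*u
G = 17286 (G = (64 + 137)*86 = 201*86 = 17286)
T = 17286
H = -2566 (H = (2*2)*60 + (-68 + 7)*(26 + 20) = 4*60 - 61*46 = 240 - 2806 = -2566)
H/T = -2566/17286 = -2566*1/17286 = -1283/8643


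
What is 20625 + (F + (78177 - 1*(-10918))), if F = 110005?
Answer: 219725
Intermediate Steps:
20625 + (F + (78177 - 1*(-10918))) = 20625 + (110005 + (78177 - 1*(-10918))) = 20625 + (110005 + (78177 + 10918)) = 20625 + (110005 + 89095) = 20625 + 199100 = 219725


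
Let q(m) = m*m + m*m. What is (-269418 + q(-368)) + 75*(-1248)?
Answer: -92170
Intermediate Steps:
q(m) = 2*m**2 (q(m) = m**2 + m**2 = 2*m**2)
(-269418 + q(-368)) + 75*(-1248) = (-269418 + 2*(-368)**2) + 75*(-1248) = (-269418 + 2*135424) - 93600 = (-269418 + 270848) - 93600 = 1430 - 93600 = -92170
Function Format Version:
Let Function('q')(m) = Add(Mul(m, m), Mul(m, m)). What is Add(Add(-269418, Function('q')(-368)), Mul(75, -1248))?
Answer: -92170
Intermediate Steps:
Function('q')(m) = Mul(2, Pow(m, 2)) (Function('q')(m) = Add(Pow(m, 2), Pow(m, 2)) = Mul(2, Pow(m, 2)))
Add(Add(-269418, Function('q')(-368)), Mul(75, -1248)) = Add(Add(-269418, Mul(2, Pow(-368, 2))), Mul(75, -1248)) = Add(Add(-269418, Mul(2, 135424)), -93600) = Add(Add(-269418, 270848), -93600) = Add(1430, -93600) = -92170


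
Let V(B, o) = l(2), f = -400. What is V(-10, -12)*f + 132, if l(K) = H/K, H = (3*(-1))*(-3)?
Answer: -1668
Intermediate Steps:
H = 9 (H = -3*(-3) = 9)
l(K) = 9/K
V(B, o) = 9/2
V(-10, -12)*f + 132 = (9/2)*(-400) + 132 = -1800 + 132 = -1668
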